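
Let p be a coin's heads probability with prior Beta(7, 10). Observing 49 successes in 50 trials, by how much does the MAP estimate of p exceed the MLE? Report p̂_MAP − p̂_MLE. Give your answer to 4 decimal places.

Posterior is Beta(56, 11); MAP = (56−1)/(67−2) = 55/65 ≈ 0.84615.
MLE ignores the prior: p̂_MLE = k/n = 49/50 ≈ 0.98000.
Difference = 55/65 − 49/50 = -87/650 ≈ -0.1338.

MAP − MLE = -0.1338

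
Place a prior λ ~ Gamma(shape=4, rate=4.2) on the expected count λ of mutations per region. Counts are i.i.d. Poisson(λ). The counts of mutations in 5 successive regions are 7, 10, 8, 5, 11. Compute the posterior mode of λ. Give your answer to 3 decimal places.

λ̂_MAP = 4.783

Σxᵢ = 7+10+8+5+11 = 41, with n = 5.
Posterior ∝ λ^3e^(−4.2λ) · λ^41e^(−5λ) = λ^44e^(−9.2λ), i.e. Gamma(shape=45, rate=9.2).
The mode of a Gamma(a, b) with a ≥ 1 (shape–rate) is (a−1)/b = 44/9.2 ≈ 4.783.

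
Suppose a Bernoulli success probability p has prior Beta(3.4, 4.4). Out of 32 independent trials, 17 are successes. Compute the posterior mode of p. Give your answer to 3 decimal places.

p̂_MAP = 0.513

Prior: Beta(3.4, 4.4).
Data: 17 successes in 32 trials. The binomial likelihood contributes p^17(1−p)^15, so the posterior is Beta(3.4+17, 4.4+15) = Beta(20.4, 19.4).
For Beta(a, b) with a, b > 1 the mode is (a−1)/(a+b−2) = 19.4/37.8 ≈ 0.513.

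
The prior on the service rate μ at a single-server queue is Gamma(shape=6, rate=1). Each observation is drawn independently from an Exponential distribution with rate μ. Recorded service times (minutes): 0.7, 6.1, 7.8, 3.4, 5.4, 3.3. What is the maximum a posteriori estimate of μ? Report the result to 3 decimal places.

The Exponential(rate=μ) likelihood is ∝ μ^n e^(−μΣtᵢ). Here n = 6 and Σtᵢ = 0.7 + 6.1 + 7.8 + 3.4 + 5.4 + 3.3 = 26.7.
Posterior ∝ μ^5e^(−1μ) · μ^6e^(−26.7μ) = μ^11e^(−27.7μ), i.e. Gamma(12, 27.7).
Mode = (a−1)/b = 11/27.7 ≈ 0.397.

μ̂_MAP = 0.397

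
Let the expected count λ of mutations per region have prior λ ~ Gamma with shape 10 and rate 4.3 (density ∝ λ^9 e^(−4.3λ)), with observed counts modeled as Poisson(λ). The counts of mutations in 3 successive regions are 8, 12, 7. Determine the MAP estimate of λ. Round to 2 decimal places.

λ̂_MAP = 4.93

Σxᵢ = 8+12+7 = 27, with n = 3.
Posterior ∝ λ^9e^(−4.3λ) · λ^27e^(−3λ) = λ^36e^(−7.3λ), i.e. Gamma(shape=37, rate=7.3).
The mode of a Gamma(a, b) with a ≥ 1 (shape–rate) is (a−1)/b = 36/7.3 ≈ 4.93.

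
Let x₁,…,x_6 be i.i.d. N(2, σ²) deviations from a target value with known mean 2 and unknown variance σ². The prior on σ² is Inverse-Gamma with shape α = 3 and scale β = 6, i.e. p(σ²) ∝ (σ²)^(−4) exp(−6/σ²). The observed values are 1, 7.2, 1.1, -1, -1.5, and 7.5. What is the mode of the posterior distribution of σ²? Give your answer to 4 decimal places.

Sum of squared deviations about the known mean: SS = (1−2)² + (7.2−2)² + (1.1−2)² + (-1−2)² + (-1.5−2)² + (7.5−2)² = 80.35.
The Normal likelihood contributes (σ²)^(−n/2) exp(−SS/(2σ²)), so the posterior is Inverse-Gamma(α + n/2, β + SS/2) = Inverse-Gamma(6, 46.175).
The mode of Inverse-Gamma(a, b) is b/(a+1) = 46.175/7 ≈ 6.5964.

σ̂²_MAP = 6.5964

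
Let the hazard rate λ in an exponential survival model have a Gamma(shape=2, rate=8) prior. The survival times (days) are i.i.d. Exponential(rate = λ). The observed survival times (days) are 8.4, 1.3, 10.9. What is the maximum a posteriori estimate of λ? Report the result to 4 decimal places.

The Exponential(rate=λ) likelihood is ∝ λ^n e^(−λΣtᵢ). Here n = 3 and Σtᵢ = 8.4 + 1.3 + 10.9 = 20.6.
Posterior ∝ λe^(−8λ) · λ^3e^(−20.6λ) = λ^4e^(−28.6λ), i.e. Gamma(5, 28.6).
Mode = (a−1)/b = 4/28.6 ≈ 0.1399.

λ̂_MAP = 0.1399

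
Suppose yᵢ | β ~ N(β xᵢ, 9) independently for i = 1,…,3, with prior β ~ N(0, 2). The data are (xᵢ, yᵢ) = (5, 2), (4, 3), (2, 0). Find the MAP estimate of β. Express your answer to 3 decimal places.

β̂_MAP = 0.444

log p(β | y) = −Σ(yᵢ − βxᵢ)²/(2·9) − β²/(2·2) + const.
Setting the derivative to zero: Σxᵢ(yᵢ − βxᵢ)/9 − β/2 = 0, so β = Σxᵢyᵢ / (Σxᵢ² + σ²/τ²).
Σxᵢyᵢ = 5·2 + 4·3 + 2·0 = 22; Σxᵢ² = 45; σ²/τ² = 4.5.
β̂_MAP = 22 / (45 + 4.5) = 22/49.5 ≈ 0.444.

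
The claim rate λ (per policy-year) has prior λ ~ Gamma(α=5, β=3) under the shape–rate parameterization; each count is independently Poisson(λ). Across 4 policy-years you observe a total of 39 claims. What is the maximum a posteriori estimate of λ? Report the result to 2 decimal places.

λ̂_MAP = 6.14

Σxᵢ = 39, n = 4.
Posterior ∝ λ^4e^(−3λ) · λ^39e^(−4λ) = λ^43e^(−7λ), i.e. Gamma(shape=44, rate=7).
The mode of a Gamma(a, b) with a ≥ 1 (shape–rate) is (a−1)/b = 43/7 ≈ 6.14.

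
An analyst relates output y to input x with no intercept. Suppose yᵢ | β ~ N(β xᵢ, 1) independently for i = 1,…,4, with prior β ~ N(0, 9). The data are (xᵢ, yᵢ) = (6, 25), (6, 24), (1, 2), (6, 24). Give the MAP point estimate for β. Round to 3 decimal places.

log p(β | y) = −Σ(yᵢ − βxᵢ)²/(2·1) − β²/(2·9) + const.
Setting the derivative to zero: Σxᵢ(yᵢ − βxᵢ)/1 − β/9 = 0, so β = Σxᵢyᵢ / (Σxᵢ² + σ²/τ²).
Σxᵢyᵢ = 6·25 + 6·24 + 1·2 + 6·24 = 440; Σxᵢ² = 109; σ²/τ² = 1/9.
β̂_MAP = 440 / (109 + 1/9) = 440/(982/9) = 1980/491 ≈ 4.033.

β̂_MAP = 4.033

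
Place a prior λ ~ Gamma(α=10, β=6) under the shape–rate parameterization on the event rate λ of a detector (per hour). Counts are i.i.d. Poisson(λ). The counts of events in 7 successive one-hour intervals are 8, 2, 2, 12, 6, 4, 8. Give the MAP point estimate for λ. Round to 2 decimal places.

Σxᵢ = 8+2+2+12+6+4+8 = 42, with n = 7.
Posterior ∝ λ^9e^(−6λ) · λ^42e^(−7λ) = λ^51e^(−13λ), i.e. Gamma(shape=52, rate=13).
The mode of a Gamma(a, b) with a ≥ 1 (shape–rate) is (a−1)/b = 51/13 ≈ 3.92.

λ̂_MAP = 3.92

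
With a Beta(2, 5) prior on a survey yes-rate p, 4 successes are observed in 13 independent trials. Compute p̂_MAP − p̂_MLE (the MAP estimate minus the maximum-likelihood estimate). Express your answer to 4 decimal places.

Posterior is Beta(6, 14); MAP = (6−1)/(20−2) = 5/18 ≈ 0.27778.
MLE ignores the prior: p̂_MLE = k/n = 4/13 ≈ 0.30769.
Difference = 5/18 − 4/13 = -7/234 ≈ -0.0299.

MAP − MLE = -0.0299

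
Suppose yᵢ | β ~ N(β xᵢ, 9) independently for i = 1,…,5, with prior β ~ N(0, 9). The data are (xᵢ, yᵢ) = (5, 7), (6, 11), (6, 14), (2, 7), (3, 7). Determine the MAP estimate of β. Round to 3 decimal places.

log p(β | y) = −Σ(yᵢ − βxᵢ)²/(2·9) − β²/(2·9) + const.
Setting the derivative to zero: Σxᵢ(yᵢ − βxᵢ)/9 − β/9 = 0, so β = Σxᵢyᵢ / (Σxᵢ² + σ²/τ²).
Σxᵢyᵢ = 5·7 + 6·11 + 6·14 + 2·7 + 3·7 = 220; Σxᵢ² = 110; σ²/τ² = 1.
β̂_MAP = 220 / (110 + 1) = 220/111 ≈ 1.982.

β̂_MAP = 1.982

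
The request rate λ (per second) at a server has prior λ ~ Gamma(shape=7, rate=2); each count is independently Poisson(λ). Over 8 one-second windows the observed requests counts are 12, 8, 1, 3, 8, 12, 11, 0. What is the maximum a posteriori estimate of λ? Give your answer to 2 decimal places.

λ̂_MAP = 6.10

Σxᵢ = 12+8+1+3+8+12+11+0 = 55, with n = 8.
Posterior ∝ λ^6e^(−2λ) · λ^55e^(−8λ) = λ^61e^(−10λ), i.e. Gamma(shape=62, rate=10).
The mode of a Gamma(a, b) with a ≥ 1 (shape–rate) is (a−1)/b = 61/10 ≈ 6.10.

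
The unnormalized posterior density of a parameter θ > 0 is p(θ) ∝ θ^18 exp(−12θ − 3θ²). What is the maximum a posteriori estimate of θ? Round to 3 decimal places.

ℓ'(θ) = 18/θ − 12 − 6θ. Setting this to zero and multiplying by θ: 6θ² + 12θ − 18 = 0.
θ = (−12 + √(12² + 4·6·18)) / (2·6) = (−12 + √576) / 12 = (−12 + 24)/12 = 1.
ℓ''(θ) = −18/θ² − 6 < 0, confirming a maximum.

θ̂_MAP = 1.000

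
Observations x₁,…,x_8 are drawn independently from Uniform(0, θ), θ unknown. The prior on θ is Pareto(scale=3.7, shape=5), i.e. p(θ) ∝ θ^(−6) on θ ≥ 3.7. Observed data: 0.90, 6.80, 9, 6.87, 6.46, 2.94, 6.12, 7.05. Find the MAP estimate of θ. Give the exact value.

θ̂_MAP = 9

The Uniform(0, θ) likelihood is θ^(−n) for θ ≥ max(xᵢ), zero otherwise. Here max(xᵢ) = 9.
Posterior ∝ θ^(−6) · θ^(−8) = θ^(−14) on θ ≥ max(3.7, 9) = 9.
This density is strictly decreasing in θ, so the posterior mode lies at the lower boundary of the support.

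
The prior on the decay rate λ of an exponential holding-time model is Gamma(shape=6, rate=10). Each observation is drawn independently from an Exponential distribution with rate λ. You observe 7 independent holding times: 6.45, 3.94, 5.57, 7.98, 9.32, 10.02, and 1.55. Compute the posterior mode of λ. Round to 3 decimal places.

The Exponential(rate=λ) likelihood is ∝ λ^n e^(−λΣtᵢ). Here n = 7 and Σtᵢ = 6.45 + 3.94 + 5.57 + 7.98 + 9.32 + 10.02 + 1.55 = 44.83.
Posterior ∝ λ^5e^(−10λ) · λ^7e^(−44.83λ) = λ^12e^(−54.83λ), i.e. Gamma(13, 54.83).
Mode = (a−1)/b = 12/54.83 ≈ 0.219.

λ̂_MAP = 0.219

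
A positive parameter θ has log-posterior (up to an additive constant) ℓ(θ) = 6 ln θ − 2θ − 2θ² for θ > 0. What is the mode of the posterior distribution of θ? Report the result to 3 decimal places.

ℓ'(θ) = 6/θ − 2 − 4θ. Setting this to zero and multiplying by θ: 4θ² + 2θ − 6 = 0.
θ = (−2 + √(2² + 4·4·6)) / (2·4) = (−2 + √100) / 8 = (−2 + 10)/8 = 1.
ℓ''(θ) = −6/θ² − 4 < 0, confirming a maximum.

θ̂_MAP = 1.000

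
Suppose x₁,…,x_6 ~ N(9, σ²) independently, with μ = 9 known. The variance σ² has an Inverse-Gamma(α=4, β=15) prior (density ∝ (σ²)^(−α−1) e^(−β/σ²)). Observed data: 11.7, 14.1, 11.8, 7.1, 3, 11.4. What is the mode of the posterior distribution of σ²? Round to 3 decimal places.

Sum of squared deviations about the known mean: SS = (11.7−9)² + (14.1−9)² + (11.8−9)² + (7.1−9)² + (3−9)² + (11.4−9)² = 86.51.
The Normal likelihood contributes (σ²)^(−n/2) exp(−SS/(2σ²)), so the posterior is Inverse-Gamma(α + n/2, β + SS/2) = Inverse-Gamma(7, 58.255).
The mode of Inverse-Gamma(a, b) is b/(a+1) = 58.255/8 ≈ 7.282.

σ̂²_MAP = 7.282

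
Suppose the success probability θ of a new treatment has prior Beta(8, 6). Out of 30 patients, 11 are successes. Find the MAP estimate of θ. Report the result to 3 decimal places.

θ̂_MAP = 0.429

Prior: Beta(8, 6).
Data: 11 successes in 30 trials. The binomial likelihood contributes θ^11(1−θ)^19, so the posterior is Beta(8+11, 6+19) = Beta(19, 25).
For Beta(a, b) with a, b > 1 the mode is (a−1)/(a+b−2) = 18/42 ≈ 0.429.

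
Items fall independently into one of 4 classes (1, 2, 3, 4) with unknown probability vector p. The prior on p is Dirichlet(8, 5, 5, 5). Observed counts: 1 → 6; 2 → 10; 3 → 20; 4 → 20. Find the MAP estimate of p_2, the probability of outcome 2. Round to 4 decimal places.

The posterior is Dirichlet(αᵢ + nᵢ) = Dirichlet(14, 15, 25, 25).
For a Dirichlet(a₁,…,a_K) with all aᵢ > 1, the mode has j-th component (aⱼ − 1)/(Σaᵢ − K).
Here Σaᵢ = 79 and K = 4, so p_2 = (15 − 1)/(79 − 4) = 14/75 ≈ 0.1867.

MAP estimate: 0.1867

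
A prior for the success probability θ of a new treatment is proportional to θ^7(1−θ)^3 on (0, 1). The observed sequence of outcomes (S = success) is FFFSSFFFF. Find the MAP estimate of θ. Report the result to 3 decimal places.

The prior density ∝ θ^7(1−θ)^3 is the kernel of Beta(8, 4).
Data: 2 successes in 9 trials (from the sequence). The binomial likelihood contributes θ^2(1−θ)^7, so the posterior is Beta(8+2, 4+7) = Beta(10, 11).
For Beta(a, b) with a, b > 1 the mode is (a−1)/(a+b−2) = 9/19 ≈ 0.474.

θ̂_MAP = 0.474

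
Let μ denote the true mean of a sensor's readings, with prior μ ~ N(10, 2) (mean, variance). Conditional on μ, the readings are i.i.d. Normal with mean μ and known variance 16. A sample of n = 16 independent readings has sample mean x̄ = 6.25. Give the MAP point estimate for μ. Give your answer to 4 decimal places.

n = 16, x̄ = 6.25.
For a Normal prior and Normal likelihood with known variance, the posterior is Normal; its mode equals its mean, the precision-weighted average.
Prior precision 1/σ₀² = 1/2 = 0.5; data precision n/σ² = 16/16 = 1.
μ̂ = (0.5·10 + 1·6.25) / (0.5 + 1) = 11.25/1.5 = 7.5000.

μ̂_MAP = 7.5000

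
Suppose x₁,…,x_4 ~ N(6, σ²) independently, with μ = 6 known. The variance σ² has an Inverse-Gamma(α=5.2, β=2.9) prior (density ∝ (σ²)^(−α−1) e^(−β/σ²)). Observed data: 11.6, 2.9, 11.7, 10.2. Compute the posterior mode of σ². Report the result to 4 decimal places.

Sum of squared deviations about the known mean: SS = (11.6−6)² + (2.9−6)² + (11.7−6)² + (10.2−6)² = 91.1.
The Normal likelihood contributes (σ²)^(−n/2) exp(−SS/(2σ²)), so the posterior is Inverse-Gamma(α + n/2, β + SS/2) = Inverse-Gamma(7.2, 48.45).
The mode of Inverse-Gamma(a, b) is b/(a+1) = 48.45/8.2 ≈ 5.9085.

σ̂²_MAP = 5.9085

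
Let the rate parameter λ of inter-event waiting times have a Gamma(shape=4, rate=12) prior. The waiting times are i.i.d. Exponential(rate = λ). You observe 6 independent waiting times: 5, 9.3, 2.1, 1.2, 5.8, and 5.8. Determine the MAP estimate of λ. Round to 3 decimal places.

λ̂_MAP = 0.218

The Exponential(rate=λ) likelihood is ∝ λ^n e^(−λΣtᵢ). Here n = 6 and Σtᵢ = 5 + 9.3 + 2.1 + 1.2 + 5.8 + 5.8 = 29.2.
Posterior ∝ λ^3e^(−12λ) · λ^6e^(−29.2λ) = λ^9e^(−41.2λ), i.e. Gamma(10, 41.2).
Mode = (a−1)/b = 9/41.2 ≈ 0.218.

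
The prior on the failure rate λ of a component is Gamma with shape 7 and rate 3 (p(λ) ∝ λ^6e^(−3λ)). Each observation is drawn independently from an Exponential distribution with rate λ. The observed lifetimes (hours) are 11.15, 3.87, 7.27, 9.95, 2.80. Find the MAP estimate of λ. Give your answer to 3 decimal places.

λ̂_MAP = 0.289

The Exponential(rate=λ) likelihood is ∝ λ^n e^(−λΣtᵢ). Here n = 5 and Σtᵢ = 11.15 + 3.87 + 7.27 + 9.95 + 2.80 = 35.04.
Posterior ∝ λ^6e^(−3λ) · λ^5e^(−35.04λ) = λ^11e^(−38.04λ), i.e. Gamma(12, 38.04).
Mode = (a−1)/b = 11/38.04 ≈ 0.289.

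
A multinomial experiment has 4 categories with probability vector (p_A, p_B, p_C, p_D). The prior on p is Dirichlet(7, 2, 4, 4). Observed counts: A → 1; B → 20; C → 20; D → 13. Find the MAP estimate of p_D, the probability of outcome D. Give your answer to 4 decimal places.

The posterior is Dirichlet(αᵢ + nᵢ) = Dirichlet(8, 22, 24, 17).
For a Dirichlet(a₁,…,a_K) with all aᵢ > 1, the mode has j-th component (aⱼ − 1)/(Σaᵢ − K).
Here Σaᵢ = 71 and K = 4, so p_D = (17 − 1)/(71 − 4) = 16/67 ≈ 0.2388.

MAP estimate of p_D = 0.2388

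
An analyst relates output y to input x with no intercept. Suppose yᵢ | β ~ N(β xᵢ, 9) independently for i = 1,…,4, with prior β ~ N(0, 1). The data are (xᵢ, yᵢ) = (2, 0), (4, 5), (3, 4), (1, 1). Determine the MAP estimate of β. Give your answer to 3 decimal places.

β̂_MAP = 0.846

log p(β | y) = −Σ(yᵢ − βxᵢ)²/(2·9) − β²/(2·1) + const.
Setting the derivative to zero: Σxᵢ(yᵢ − βxᵢ)/9 − β/1 = 0, so β = Σxᵢyᵢ / (Σxᵢ² + σ²/τ²).
Σxᵢyᵢ = 2·0 + 4·5 + 3·4 + 1·1 = 33; Σxᵢ² = 30; σ²/τ² = 9.
β̂_MAP = 33 / (30 + 9) = 33/39 ≈ 0.846.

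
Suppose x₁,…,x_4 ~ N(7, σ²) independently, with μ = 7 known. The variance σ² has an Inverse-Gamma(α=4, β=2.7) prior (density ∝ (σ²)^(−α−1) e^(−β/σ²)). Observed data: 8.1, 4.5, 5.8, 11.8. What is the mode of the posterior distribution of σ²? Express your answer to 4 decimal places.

σ̂²_MAP = 2.6671

Sum of squared deviations about the known mean: SS = (8.1−7)² + (4.5−7)² + (5.8−7)² + (11.8−7)² = 31.94.
The Normal likelihood contributes (σ²)^(−n/2) exp(−SS/(2σ²)), so the posterior is Inverse-Gamma(α + n/2, β + SS/2) = Inverse-Gamma(6, 18.67).
The mode of Inverse-Gamma(a, b) is b/(a+1) = 18.67/7 ≈ 2.6671.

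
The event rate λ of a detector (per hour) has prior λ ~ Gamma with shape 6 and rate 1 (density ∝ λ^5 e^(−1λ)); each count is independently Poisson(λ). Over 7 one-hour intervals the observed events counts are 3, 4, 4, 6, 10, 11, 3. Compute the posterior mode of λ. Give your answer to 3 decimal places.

λ̂_MAP = 5.750

Σxᵢ = 3+4+4+6+10+11+3 = 41, with n = 7.
Posterior ∝ λ^5e^(−1λ) · λ^41e^(−7λ) = λ^46e^(−8λ), i.e. Gamma(shape=47, rate=8).
The mode of a Gamma(a, b) with a ≥ 1 (shape–rate) is (a−1)/b = 46/8 ≈ 5.750.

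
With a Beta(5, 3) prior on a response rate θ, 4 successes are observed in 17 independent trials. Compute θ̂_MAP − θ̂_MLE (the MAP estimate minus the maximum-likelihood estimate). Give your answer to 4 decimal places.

MAP − MLE = 0.1125

Posterior is Beta(9, 16); MAP = (9−1)/(25−2) = 8/23 ≈ 0.34783.
MLE ignores the prior: θ̂_MLE = k/n = 4/17 ≈ 0.23529.
Difference = 8/23 − 4/17 = 44/391 ≈ 0.1125.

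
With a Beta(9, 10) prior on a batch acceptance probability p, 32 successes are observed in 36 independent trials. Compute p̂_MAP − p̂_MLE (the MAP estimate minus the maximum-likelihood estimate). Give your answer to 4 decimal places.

MAP − MLE = -0.1342

Posterior is Beta(41, 14); MAP = (41−1)/(55−2) = 40/53 ≈ 0.75472.
MLE ignores the prior: p̂_MLE = k/n = 32/36 ≈ 0.88889.
Difference = 40/53 − 32/36 = -64/477 ≈ -0.1342.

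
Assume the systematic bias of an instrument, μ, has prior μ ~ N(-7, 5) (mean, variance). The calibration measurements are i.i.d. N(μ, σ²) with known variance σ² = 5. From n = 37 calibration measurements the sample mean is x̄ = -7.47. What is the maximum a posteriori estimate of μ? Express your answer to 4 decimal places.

n = 37, x̄ = -7.47.
For a Normal prior and Normal likelihood with known variance, the posterior is Normal; its mode equals its mean, the precision-weighted average.
Prior precision 1/σ₀² = 1/5 = 0.2; data precision n/σ² = 37/5 = 7.4.
μ̂ = (0.2·(-7) + 7.4·(-7.47)) / (0.2 + 7.4) = (-56.678)/7.6 = -28339/3800 ≈ -7.4576.

μ̂_MAP = -7.4576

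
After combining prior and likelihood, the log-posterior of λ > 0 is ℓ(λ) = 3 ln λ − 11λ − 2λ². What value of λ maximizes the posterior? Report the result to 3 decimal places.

λ̂_MAP = 0.250

ℓ'(λ) = 3/λ − 11 − 4λ. Setting this to zero and multiplying by λ: 4λ² + 11λ − 3 = 0.
λ = (−11 + √(11² + 4·4·3)) / (2·4) = (−11 + √169) / 8 = (−11 + 13)/8 = 1/4.
ℓ''(λ) = −3/λ² − 4 < 0, confirming a maximum.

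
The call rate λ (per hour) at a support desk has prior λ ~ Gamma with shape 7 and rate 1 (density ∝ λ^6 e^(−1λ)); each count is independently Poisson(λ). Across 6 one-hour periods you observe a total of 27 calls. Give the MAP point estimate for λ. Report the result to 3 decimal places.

λ̂_MAP = 4.714

Σxᵢ = 27, n = 6.
Posterior ∝ λ^6e^(−1λ) · λ^27e^(−6λ) = λ^33e^(−7λ), i.e. Gamma(shape=34, rate=7).
The mode of a Gamma(a, b) with a ≥ 1 (shape–rate) is (a−1)/b = 33/7 ≈ 4.714.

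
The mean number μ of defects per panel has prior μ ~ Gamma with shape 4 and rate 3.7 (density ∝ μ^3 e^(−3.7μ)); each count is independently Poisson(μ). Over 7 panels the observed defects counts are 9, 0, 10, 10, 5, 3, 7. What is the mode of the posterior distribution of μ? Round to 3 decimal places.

Σxᵢ = 9+0+10+10+5+3+7 = 44, with n = 7.
Posterior ∝ μ^3e^(−3.7μ) · μ^44e^(−7μ) = μ^47e^(−10.7μ), i.e. Gamma(shape=48, rate=10.7).
The mode of a Gamma(a, b) with a ≥ 1 (shape–rate) is (a−1)/b = 47/10.7 ≈ 4.393.

μ̂_MAP = 4.393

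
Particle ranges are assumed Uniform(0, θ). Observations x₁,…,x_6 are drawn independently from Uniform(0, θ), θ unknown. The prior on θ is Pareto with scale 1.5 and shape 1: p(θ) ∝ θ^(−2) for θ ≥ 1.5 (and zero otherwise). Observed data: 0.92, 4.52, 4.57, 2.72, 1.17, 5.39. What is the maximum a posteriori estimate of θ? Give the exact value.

The Uniform(0, θ) likelihood is θ^(−n) for θ ≥ max(xᵢ), zero otherwise. Here max(xᵢ) = 5.39.
Posterior ∝ θ^(−2) · θ^(−6) = θ^(−8) on θ ≥ max(1.5, 5.39) = 5.39.
This density is strictly decreasing in θ, so the posterior mode lies at the lower boundary of the support.

θ̂_MAP = 5.39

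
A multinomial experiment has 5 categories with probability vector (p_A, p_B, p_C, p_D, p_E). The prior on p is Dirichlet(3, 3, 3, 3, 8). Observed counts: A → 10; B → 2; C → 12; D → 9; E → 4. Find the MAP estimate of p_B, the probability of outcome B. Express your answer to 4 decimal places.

MAP estimate of p_B = 0.0769

The posterior is Dirichlet(αᵢ + nᵢ) = Dirichlet(13, 5, 15, 12, 12).
For a Dirichlet(a₁,…,a_K) with all aᵢ > 1, the mode has j-th component (aⱼ − 1)/(Σaᵢ − K).
Here Σaᵢ = 57 and K = 5, so p_B = (5 − 1)/(57 − 5) = 4/52 ≈ 0.0769.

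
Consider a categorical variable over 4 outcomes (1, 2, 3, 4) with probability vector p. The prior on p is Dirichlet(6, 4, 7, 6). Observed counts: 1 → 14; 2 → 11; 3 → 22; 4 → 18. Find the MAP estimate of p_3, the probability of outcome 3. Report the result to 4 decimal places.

MAP estimate: 0.3333

The posterior is Dirichlet(αᵢ + nᵢ) = Dirichlet(20, 15, 29, 24).
For a Dirichlet(a₁,…,a_K) with all aᵢ > 1, the mode has j-th component (aⱼ − 1)/(Σaᵢ − K).
Here Σaᵢ = 88 and K = 4, so p_3 = (29 − 1)/(88 − 4) = 28/84 ≈ 0.3333.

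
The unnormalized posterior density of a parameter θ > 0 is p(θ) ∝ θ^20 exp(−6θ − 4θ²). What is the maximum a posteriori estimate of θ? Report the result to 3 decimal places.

ℓ'(θ) = 20/θ − 6 − 8θ. Setting this to zero and multiplying by θ: 8θ² + 6θ − 20 = 0.
θ = (−6 + √(6² + 4·8·20)) / (2·8) = (−6 + √676) / 16 = (−6 + 26)/16 = 5/4.
ℓ''(θ) = −20/θ² − 8 < 0, confirming a maximum.

θ̂_MAP = 1.250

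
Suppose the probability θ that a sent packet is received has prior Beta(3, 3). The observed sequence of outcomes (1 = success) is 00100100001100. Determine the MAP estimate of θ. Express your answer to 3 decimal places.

θ̂_MAP = 0.333

Prior: Beta(3, 3).
Data: 4 successes in 14 trials (from the sequence). The binomial likelihood contributes θ^4(1−θ)^10, so the posterior is Beta(3+4, 3+10) = Beta(7, 13).
For Beta(a, b) with a, b > 1 the mode is (a−1)/(a+b−2) = 6/18 ≈ 0.333.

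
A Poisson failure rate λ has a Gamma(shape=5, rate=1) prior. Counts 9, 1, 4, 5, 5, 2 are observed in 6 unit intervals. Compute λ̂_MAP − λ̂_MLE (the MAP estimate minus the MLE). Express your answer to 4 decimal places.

MAP − MLE = -0.0476

Σxᵢ = 26. Posterior is Gamma(31, 7); MAP = (31−1)/7 = 30/7 ≈ 4.28571.
MLE = x̄ = 26/6 ≈ 4.33333.
Difference = 30/7 − 26/6 = -1/21 ≈ -0.0476.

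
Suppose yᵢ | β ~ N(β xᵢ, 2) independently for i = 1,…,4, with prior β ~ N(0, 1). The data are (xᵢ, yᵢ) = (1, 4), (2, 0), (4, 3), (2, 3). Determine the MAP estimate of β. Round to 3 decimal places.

log p(β | y) = −Σ(yᵢ − βxᵢ)²/(2·2) − β²/(2·1) + const.
Setting the derivative to zero: Σxᵢ(yᵢ − βxᵢ)/2 − β/1 = 0, so β = Σxᵢyᵢ / (Σxᵢ² + σ²/τ²).
Σxᵢyᵢ = 1·4 + 2·0 + 4·3 + 2·3 = 22; Σxᵢ² = 25; σ²/τ² = 2.
β̂_MAP = 22 / (25 + 2) = 22/27 ≈ 0.815.

β̂_MAP = 0.815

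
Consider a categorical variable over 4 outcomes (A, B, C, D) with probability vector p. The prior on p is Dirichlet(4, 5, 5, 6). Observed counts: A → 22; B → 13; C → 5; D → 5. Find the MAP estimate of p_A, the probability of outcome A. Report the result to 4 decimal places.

MAP estimate of p_A = 0.4098

The posterior is Dirichlet(αᵢ + nᵢ) = Dirichlet(26, 18, 10, 11).
For a Dirichlet(a₁,…,a_K) with all aᵢ > 1, the mode has j-th component (aⱼ − 1)/(Σaᵢ − K).
Here Σaᵢ = 65 and K = 4, so p_A = (26 − 1)/(65 − 4) = 25/61 ≈ 0.4098.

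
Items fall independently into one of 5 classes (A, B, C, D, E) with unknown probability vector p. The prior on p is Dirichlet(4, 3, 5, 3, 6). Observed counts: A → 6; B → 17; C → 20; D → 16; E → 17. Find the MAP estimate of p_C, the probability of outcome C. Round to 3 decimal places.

MAP estimate of p_C = 0.261

The posterior is Dirichlet(αᵢ + nᵢ) = Dirichlet(10, 20, 25, 19, 23).
For a Dirichlet(a₁,…,a_K) with all aᵢ > 1, the mode has j-th component (aⱼ − 1)/(Σaᵢ − K).
Here Σaᵢ = 97 and K = 5, so p_C = (25 − 1)/(97 − 5) = 24/92 ≈ 0.261.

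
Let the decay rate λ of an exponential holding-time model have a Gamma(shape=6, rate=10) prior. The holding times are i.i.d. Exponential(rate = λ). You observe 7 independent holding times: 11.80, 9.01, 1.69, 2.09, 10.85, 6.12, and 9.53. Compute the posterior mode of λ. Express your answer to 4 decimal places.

λ̂_MAP = 0.1964

The Exponential(rate=λ) likelihood is ∝ λ^n e^(−λΣtᵢ). Here n = 7 and Σtᵢ = 11.80 + 9.01 + 1.69 + 2.09 + 10.85 + 6.12 + 9.53 = 51.09.
Posterior ∝ λ^5e^(−10λ) · λ^7e^(−51.09λ) = λ^12e^(−61.09λ), i.e. Gamma(13, 61.09).
Mode = (a−1)/b = 12/61.09 ≈ 0.1964.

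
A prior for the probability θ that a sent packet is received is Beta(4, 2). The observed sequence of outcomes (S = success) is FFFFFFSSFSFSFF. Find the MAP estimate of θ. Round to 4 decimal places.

θ̂_MAP = 0.3889

Prior: Beta(4, 2).
Data: 4 successes in 14 trials (from the sequence). The binomial likelihood contributes θ^4(1−θ)^10, so the posterior is Beta(4+4, 2+10) = Beta(8, 12).
For Beta(a, b) with a, b > 1 the mode is (a−1)/(a+b−2) = 7/18 ≈ 0.3889.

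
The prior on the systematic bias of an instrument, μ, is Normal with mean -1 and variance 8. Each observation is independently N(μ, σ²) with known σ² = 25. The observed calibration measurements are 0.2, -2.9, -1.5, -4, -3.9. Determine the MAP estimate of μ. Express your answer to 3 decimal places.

n = 5; x̄ = (0.2 + (-2.9) + (-1.5) + (-4) + (-3.9))/5 = -12.1/5 = -2.42.
For a Normal prior and Normal likelihood with known variance, the posterior is Normal; its mode equals its mean, the precision-weighted average.
Prior precision 1/σ₀² = 1/8 = 0.125; data precision n/σ² = 5/25 = 0.2.
μ̂ = (0.125·(-1) + 0.2·(-2.42)) / (0.125 + 0.2) = (-0.609)/0.325 = -609/325 ≈ -1.874.

μ̂_MAP = -1.874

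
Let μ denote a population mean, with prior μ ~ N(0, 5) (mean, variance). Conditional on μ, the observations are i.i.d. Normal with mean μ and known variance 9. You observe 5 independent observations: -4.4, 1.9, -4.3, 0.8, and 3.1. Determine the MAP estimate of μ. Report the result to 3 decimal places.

n = 5; x̄ = ((-4.4) + 1.9 + (-4.3) + 0.8 + 3.1)/5 = -2.9/5 = -0.58.
For a Normal prior and Normal likelihood with known variance, the posterior is Normal; its mode equals its mean, the precision-weighted average.
Prior precision 1/σ₀² = 1/5 = 0.2; data precision n/σ² = 5/9.
μ̂ = (0.2·0 + (5/9)·(-0.58)) / (0.2 + 5/9) = (-29/90)/(34/45) = -29/68 ≈ -0.426.

μ̂_MAP = -0.426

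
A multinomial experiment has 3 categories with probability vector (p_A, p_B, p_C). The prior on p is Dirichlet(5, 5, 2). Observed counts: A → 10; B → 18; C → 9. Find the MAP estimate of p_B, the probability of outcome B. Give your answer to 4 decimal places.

The posterior is Dirichlet(αᵢ + nᵢ) = Dirichlet(15, 23, 11).
For a Dirichlet(a₁,…,a_K) with all aᵢ > 1, the mode has j-th component (aⱼ − 1)/(Σaᵢ − K).
Here Σaᵢ = 49 and K = 3, so p_B = (23 − 1)/(49 − 3) = 22/46 ≈ 0.4783.

MAP estimate of p_B = 0.4783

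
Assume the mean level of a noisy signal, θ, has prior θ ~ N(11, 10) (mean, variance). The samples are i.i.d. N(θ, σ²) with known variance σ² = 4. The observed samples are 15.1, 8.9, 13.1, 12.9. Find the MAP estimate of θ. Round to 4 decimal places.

θ̂_MAP = 12.3636

n = 4; x̄ = (15.1 + 8.9 + 13.1 + 12.9)/4 = 50/4 = 12.5.
For a Normal prior and Normal likelihood with known variance, the posterior is Normal; its mode equals its mean, the precision-weighted average.
Prior precision 1/σ₀² = 1/10 = 0.1; data precision n/σ² = 4/4 = 1.
θ̂ = (0.1·11 + 1·12.5) / (0.1 + 1) = 13.6/1.1 = 136/11 ≈ 12.3636.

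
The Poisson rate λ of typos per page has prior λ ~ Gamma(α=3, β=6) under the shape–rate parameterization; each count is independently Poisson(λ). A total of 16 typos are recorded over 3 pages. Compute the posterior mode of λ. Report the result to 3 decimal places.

Σxᵢ = 16, n = 3.
Posterior ∝ λ^2e^(−6λ) · λ^16e^(−3λ) = λ^18e^(−9λ), i.e. Gamma(shape=19, rate=9).
The mode of a Gamma(a, b) with a ≥ 1 (shape–rate) is (a−1)/b = 18/9 ≈ 2.000.

λ̂_MAP = 2.000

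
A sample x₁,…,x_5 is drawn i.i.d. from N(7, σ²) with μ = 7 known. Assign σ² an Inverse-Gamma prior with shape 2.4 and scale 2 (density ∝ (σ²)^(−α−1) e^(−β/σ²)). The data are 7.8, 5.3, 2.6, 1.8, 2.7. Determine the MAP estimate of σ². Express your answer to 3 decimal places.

Sum of squared deviations about the known mean: SS = (7.8−7)² + (5.3−7)² + (2.6−7)² + (1.8−7)² + (2.7−7)² = 68.42.
The Normal likelihood contributes (σ²)^(−n/2) exp(−SS/(2σ²)), so the posterior is Inverse-Gamma(α + n/2, β + SS/2) = Inverse-Gamma(4.9, 36.21).
The mode of Inverse-Gamma(a, b) is b/(a+1) = 36.21/5.9 ≈ 6.137.

σ̂²_MAP = 6.137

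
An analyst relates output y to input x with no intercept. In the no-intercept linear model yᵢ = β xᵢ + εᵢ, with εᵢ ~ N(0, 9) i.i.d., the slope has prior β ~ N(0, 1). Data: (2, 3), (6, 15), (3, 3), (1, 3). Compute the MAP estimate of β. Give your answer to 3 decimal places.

log p(β | y) = −Σ(yᵢ − βxᵢ)²/(2·9) − β²/(2·1) + const.
Setting the derivative to zero: Σxᵢ(yᵢ − βxᵢ)/9 − β/1 = 0, so β = Σxᵢyᵢ / (Σxᵢ² + σ²/τ²).
Σxᵢyᵢ = 2·3 + 6·15 + 3·3 + 1·3 = 108; Σxᵢ² = 50; σ²/τ² = 9.
β̂_MAP = 108 / (50 + 9) = 108/59 ≈ 1.831.

β̂_MAP = 1.831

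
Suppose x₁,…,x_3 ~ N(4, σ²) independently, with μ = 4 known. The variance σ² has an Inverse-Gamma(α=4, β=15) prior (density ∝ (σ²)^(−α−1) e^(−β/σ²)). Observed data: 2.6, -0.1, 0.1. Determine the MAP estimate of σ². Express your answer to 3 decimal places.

Sum of squared deviations about the known mean: SS = (2.6−4)² + (-0.1−4)² + (0.1−4)² = 33.98.
The Normal likelihood contributes (σ²)^(−n/2) exp(−SS/(2σ²)), so the posterior is Inverse-Gamma(α + n/2, β + SS/2) = Inverse-Gamma(5.5, 31.99).
The mode of Inverse-Gamma(a, b) is b/(a+1) = 31.99/6.5 ≈ 4.922.

σ̂²_MAP = 4.922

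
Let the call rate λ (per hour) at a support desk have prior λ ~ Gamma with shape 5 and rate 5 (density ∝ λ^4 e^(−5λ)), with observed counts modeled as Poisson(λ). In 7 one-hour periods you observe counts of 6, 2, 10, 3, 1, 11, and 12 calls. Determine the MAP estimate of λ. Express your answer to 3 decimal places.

λ̂_MAP = 4.083

Σxᵢ = 6+2+10+3+1+11+12 = 45, with n = 7.
Posterior ∝ λ^4e^(−5λ) · λ^45e^(−7λ) = λ^49e^(−12λ), i.e. Gamma(shape=50, rate=12).
The mode of a Gamma(a, b) with a ≥ 1 (shape–rate) is (a−1)/b = 49/12 ≈ 4.083.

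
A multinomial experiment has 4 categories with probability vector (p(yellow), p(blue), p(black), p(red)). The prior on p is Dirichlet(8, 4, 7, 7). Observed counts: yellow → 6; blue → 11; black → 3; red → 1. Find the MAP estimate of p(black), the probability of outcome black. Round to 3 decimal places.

The posterior is Dirichlet(αᵢ + nᵢ) = Dirichlet(14, 15, 10, 8).
For a Dirichlet(a₁,…,a_K) with all aᵢ > 1, the mode has j-th component (aⱼ − 1)/(Σaᵢ − K).
Here Σaᵢ = 47 and K = 4, so p(black) = (10 − 1)/(47 − 4) = 9/43 ≈ 0.209.

MAP estimate of p(black) = 0.209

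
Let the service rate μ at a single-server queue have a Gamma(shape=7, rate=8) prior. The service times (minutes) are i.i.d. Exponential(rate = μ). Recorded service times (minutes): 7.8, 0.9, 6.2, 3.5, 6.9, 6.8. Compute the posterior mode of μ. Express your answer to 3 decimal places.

The Exponential(rate=μ) likelihood is ∝ μ^n e^(−μΣtᵢ). Here n = 6 and Σtᵢ = 7.8 + 0.9 + 6.2 + 3.5 + 6.9 + 6.8 = 32.1.
Posterior ∝ μ^6e^(−8μ) · μ^6e^(−32.1μ) = μ^12e^(−40.1μ), i.e. Gamma(13, 40.1).
Mode = (a−1)/b = 12/40.1 ≈ 0.299.

μ̂_MAP = 0.299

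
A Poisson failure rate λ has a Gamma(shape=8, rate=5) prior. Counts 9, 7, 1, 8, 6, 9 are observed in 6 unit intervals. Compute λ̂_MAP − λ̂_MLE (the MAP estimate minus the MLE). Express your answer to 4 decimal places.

Σxᵢ = 40. Posterior is Gamma(48, 11); MAP = (48−1)/11 = 47/11 ≈ 4.27273.
MLE = x̄ = 40/6 ≈ 6.66667.
Difference = 47/11 − 40/6 = -79/33 ≈ -2.3939.

MAP − MLE = -2.3939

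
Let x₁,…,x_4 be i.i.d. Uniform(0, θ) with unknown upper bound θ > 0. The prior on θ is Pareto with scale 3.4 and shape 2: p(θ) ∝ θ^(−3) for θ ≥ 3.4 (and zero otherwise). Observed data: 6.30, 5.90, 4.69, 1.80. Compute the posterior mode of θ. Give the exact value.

The Uniform(0, θ) likelihood is θ^(−n) for θ ≥ max(xᵢ), zero otherwise. Here max(xᵢ) = 6.30.
Posterior ∝ θ^(−3) · θ^(−4) = θ^(−7) on θ ≥ max(3.4, 6.30) = 6.30.
This density is strictly decreasing in θ, so the posterior mode lies at the lower boundary of the support.

θ̂_MAP = 6.30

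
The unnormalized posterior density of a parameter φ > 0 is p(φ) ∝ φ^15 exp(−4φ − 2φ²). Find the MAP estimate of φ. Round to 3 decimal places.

φ̂_MAP = 1.500

ℓ'(φ) = 15/φ − 4 − 4φ. Setting this to zero and multiplying by φ: 4φ² + 4φ − 15 = 0.
φ = (−4 + √(4² + 4·4·15)) / (2·4) = (−4 + √256) / 8 = (−4 + 16)/8 = 3/2.
ℓ''(φ) = −15/φ² − 4 < 0, confirming a maximum.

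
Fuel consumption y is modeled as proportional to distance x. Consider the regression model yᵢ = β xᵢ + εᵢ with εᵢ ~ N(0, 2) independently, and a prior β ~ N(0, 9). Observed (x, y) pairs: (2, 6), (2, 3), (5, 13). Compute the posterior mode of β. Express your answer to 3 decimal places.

β̂_MAP = 2.498

log p(β | y) = −Σ(yᵢ − βxᵢ)²/(2·2) − β²/(2·9) + const.
Setting the derivative to zero: Σxᵢ(yᵢ − βxᵢ)/2 − β/9 = 0, so β = Σxᵢyᵢ / (Σxᵢ² + σ²/τ²).
Σxᵢyᵢ = 2·6 + 2·3 + 5·13 = 83; Σxᵢ² = 33; σ²/τ² = 2/9.
β̂_MAP = 83 / (33 + 2/9) = 83/(299/9) = 747/299 ≈ 2.498.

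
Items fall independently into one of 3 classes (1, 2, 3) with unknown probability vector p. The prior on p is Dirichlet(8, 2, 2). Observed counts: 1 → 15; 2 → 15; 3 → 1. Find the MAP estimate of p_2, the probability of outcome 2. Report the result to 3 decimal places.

MAP estimate: 0.400

The posterior is Dirichlet(αᵢ + nᵢ) = Dirichlet(23, 17, 3).
For a Dirichlet(a₁,…,a_K) with all aᵢ > 1, the mode has j-th component (aⱼ − 1)/(Σaᵢ − K).
Here Σaᵢ = 43 and K = 3, so p_2 = (17 − 1)/(43 − 3) = 16/40 ≈ 0.400.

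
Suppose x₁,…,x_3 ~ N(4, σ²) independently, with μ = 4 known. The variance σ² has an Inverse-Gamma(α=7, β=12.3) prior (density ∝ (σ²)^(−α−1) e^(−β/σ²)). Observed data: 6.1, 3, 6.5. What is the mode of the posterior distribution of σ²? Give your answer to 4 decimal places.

Sum of squared deviations about the known mean: SS = (6.1−4)² + (3−4)² + (6.5−4)² = 11.66.
The Normal likelihood contributes (σ²)^(−n/2) exp(−SS/(2σ²)), so the posterior is Inverse-Gamma(α + n/2, β + SS/2) = Inverse-Gamma(8.5, 18.13).
The mode of Inverse-Gamma(a, b) is b/(a+1) = 18.13/9.5 ≈ 1.9084.

σ̂²_MAP = 1.9084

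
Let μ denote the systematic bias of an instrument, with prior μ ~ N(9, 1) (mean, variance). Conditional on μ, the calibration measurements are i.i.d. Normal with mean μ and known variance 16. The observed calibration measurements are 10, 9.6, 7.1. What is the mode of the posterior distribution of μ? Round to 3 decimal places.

μ̂_MAP = 8.984

n = 3; x̄ = (10 + 9.6 + 7.1)/3 = 26.7/3 = 8.9.
For a Normal prior and Normal likelihood with known variance, the posterior is Normal; its mode equals its mean, the precision-weighted average.
Prior precision 1/σ₀² = 1/1 = 1; data precision n/σ² = 3/16 = 0.1875.
μ̂ = (1·9 + 0.1875·8.9) / (1 + 0.1875) = 10.66875/1.1875 = 1707/190 ≈ 8.984.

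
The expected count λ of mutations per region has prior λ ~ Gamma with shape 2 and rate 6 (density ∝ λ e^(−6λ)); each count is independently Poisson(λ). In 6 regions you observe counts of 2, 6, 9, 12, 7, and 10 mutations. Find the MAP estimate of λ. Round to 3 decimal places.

λ̂_MAP = 3.917

Σxᵢ = 2+6+9+12+7+10 = 46, with n = 6.
Posterior ∝ λe^(−6λ) · λ^46e^(−6λ) = λ^47e^(−12λ), i.e. Gamma(shape=48, rate=12).
The mode of a Gamma(a, b) with a ≥ 1 (shape–rate) is (a−1)/b = 47/12 ≈ 3.917.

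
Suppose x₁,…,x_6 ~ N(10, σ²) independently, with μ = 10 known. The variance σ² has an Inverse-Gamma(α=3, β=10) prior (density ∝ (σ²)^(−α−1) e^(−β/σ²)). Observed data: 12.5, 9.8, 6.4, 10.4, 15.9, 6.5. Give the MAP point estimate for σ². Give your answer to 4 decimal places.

Sum of squared deviations about the known mean: SS = (12.5−10)² + (9.8−10)² + (6.4−10)² + (10.4−10)² + (15.9−10)² + (6.5−10)² = 66.47.
The Normal likelihood contributes (σ²)^(−n/2) exp(−SS/(2σ²)), so the posterior is Inverse-Gamma(α + n/2, β + SS/2) = Inverse-Gamma(6, 43.235).
The mode of Inverse-Gamma(a, b) is b/(a+1) = 43.235/7 ≈ 6.1764.

σ̂²_MAP = 6.1764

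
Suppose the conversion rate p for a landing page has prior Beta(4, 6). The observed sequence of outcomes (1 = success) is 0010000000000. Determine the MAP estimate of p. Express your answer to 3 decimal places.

p̂_MAP = 0.190

Prior: Beta(4, 6).
Data: 1 success in 13 trials (from the sequence). The binomial likelihood contributes p(1−p)^12, so the posterior is Beta(4+1, 6+12) = Beta(5, 18).
For Beta(a, b) with a, b > 1 the mode is (a−1)/(a+b−2) = 4/21 ≈ 0.190.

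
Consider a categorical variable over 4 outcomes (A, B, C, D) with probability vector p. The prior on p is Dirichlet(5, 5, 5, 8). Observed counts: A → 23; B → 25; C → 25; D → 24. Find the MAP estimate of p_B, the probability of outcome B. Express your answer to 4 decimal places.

MAP estimate of p_B = 0.2500

The posterior is Dirichlet(αᵢ + nᵢ) = Dirichlet(28, 30, 30, 32).
For a Dirichlet(a₁,…,a_K) with all aᵢ > 1, the mode has j-th component (aⱼ − 1)/(Σaᵢ − K).
Here Σaᵢ = 120 and K = 4, so p_B = (30 − 1)/(120 − 4) = 29/116 ≈ 0.2500.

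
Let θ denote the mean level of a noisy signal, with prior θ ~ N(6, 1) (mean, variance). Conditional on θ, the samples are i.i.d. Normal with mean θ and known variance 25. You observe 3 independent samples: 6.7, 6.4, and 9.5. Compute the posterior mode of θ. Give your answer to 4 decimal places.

θ̂_MAP = 6.1643

n = 3; x̄ = (6.7 + 6.4 + 9.5)/3 = 22.6/3 = 113/15 ≈ 7.5333.
For a Normal prior and Normal likelihood with known variance, the posterior is Normal; its mode equals its mean, the precision-weighted average.
Prior precision 1/σ₀² = 1/1 = 1; data precision n/σ² = 3/25 = 0.12.
θ̂ = (1·6 + 0.12·(113/15)) / (1 + 0.12) = 6.904/1.12 = 863/140 ≈ 6.1643.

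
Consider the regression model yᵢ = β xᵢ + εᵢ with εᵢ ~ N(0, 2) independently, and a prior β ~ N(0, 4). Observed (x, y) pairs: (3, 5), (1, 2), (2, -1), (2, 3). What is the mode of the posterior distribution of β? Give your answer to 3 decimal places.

log p(β | y) = −Σ(yᵢ − βxᵢ)²/(2·2) − β²/(2·4) + const.
Setting the derivative to zero: Σxᵢ(yᵢ − βxᵢ)/2 − β/4 = 0, so β = Σxᵢyᵢ / (Σxᵢ² + σ²/τ²).
Σxᵢyᵢ = 3·5 + 1·2 + 2·(-1) + 2·3 = 21; Σxᵢ² = 18; σ²/τ² = 0.5.
β̂_MAP = 21 / (18 + 0.5) = 21/18.5 ≈ 1.135.

β̂_MAP = 1.135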